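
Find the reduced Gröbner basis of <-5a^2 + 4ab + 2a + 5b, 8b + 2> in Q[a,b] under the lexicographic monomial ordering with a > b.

f_1 = -5a^2 + 4ab + 2a + 5b, LT = a^2.
f_2 = 8b + 2, LT = b.

The S-polynomials (S(f_1,f_2)) all reduce to 0 modulo the current basis, so we have a Gröbner basis.

G = {a^2 - 1/5a + 1/4, b + 1/4}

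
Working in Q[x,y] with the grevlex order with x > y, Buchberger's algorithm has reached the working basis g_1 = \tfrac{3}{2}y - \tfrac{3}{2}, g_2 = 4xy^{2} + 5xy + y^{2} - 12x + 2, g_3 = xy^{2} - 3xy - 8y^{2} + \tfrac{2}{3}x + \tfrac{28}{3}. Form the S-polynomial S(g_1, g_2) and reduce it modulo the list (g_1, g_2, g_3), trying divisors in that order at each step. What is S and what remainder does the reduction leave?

S(g_1, g_2) = -\tfrac{9}{4}xy - \tfrac{1}{4}y^{2} + 3x - \tfrac{1}{2}; remainder on division = \tfrac{3}{4}x - \tfrac{3}{4}.

lcm(LM(g_1), LM(g_2)) = xy^{2}.
S = (lcm/LT(g_1))·g_1 − (lcm/LT(g_2))·g_2 = -\tfrac{9}{4}xy - \tfrac{1}{4}y^{2} + 3x - \tfrac{1}{2}.
Reduce S modulo (g_1, g_2, g_3) in that order:
  leading term xy: subtract (-\tfrac{3}{2}x)·g_1 from -\tfrac{9}{4}xy - \tfrac{1}{4}y^{2} + 3x - \tfrac{1}{2} → -\tfrac{1}{4}y^{2} + \tfrac{3}{4}x - \tfrac{1}{2}
  leading term y^{2}: subtract (-\tfrac{1}{6}y)·g_1 from -\tfrac{1}{4}y^{2} + \tfrac{3}{4}x - \tfrac{1}{2} → \tfrac{3}{4}x - \tfrac{1}{4}y - \tfrac{1}{2}
  leading term x: no divisor's leading term divides it; move \tfrac{3}{4}x to the remainder.
  leading term y: subtract (-\tfrac{1}{6})·g_1 from -\tfrac{1}{4}y - \tfrac{1}{2} → -\tfrac{3}{4}
  leading term 1: no divisor's leading term divides it; move -\tfrac{3}{4} to the remainder.
The remainder \tfrac{3}{4}x - \tfrac{3}{4} is nonzero, so it would be added as the next basis element.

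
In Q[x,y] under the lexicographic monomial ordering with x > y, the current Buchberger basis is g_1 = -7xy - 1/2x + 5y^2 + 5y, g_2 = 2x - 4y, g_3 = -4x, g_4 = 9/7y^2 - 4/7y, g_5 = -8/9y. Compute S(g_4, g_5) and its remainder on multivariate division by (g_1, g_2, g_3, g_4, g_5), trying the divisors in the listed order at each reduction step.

S(g_4, g_5) = -4/9y; remainder on division = 0.

lcm(LM(g_4), LM(g_5)) = y^2.
S = (lcm/LT(g_4))·g_4 − (lcm/LT(g_5))·g_5 = -4/9y.
Reduce S modulo (g_1, g_2, g_3, g_4, g_5) in that order:
  leading term y: subtract (1/2)·g_5 from -4/9y → 0
The remainder is 0, so this S-polynomial contributes no new basis element.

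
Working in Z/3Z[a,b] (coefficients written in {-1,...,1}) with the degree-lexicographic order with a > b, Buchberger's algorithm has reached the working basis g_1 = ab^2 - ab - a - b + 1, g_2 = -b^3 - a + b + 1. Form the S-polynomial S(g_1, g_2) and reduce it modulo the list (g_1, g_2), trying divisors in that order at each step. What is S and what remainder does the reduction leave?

S(g_1, g_2) = -ab^2 - a^2 - b^2 + a + b; remainder on division = -a^2 - ab - b^2 + 1.

lcm(LM(g_1), LM(g_2)) = ab^3.
S = (lcm/LT(g_1))·g_1 − (lcm/LT(g_2))·g_2 = -ab^2 - a^2 - b^2 + a + b.
Reduce S modulo (g_1, g_2) in that order:
  leading term ab^2: subtract (-1)·g_1 from -ab^2 - a^2 - b^2 + a + b → -a^2 - ab - b^2 + 1
  leading term a^2: no divisor's leading term divides it; move -a^2 to the remainder.
  leading term ab: no divisor's leading term divides it; move -ab to the remainder.
  leading term b^2: no divisor's leading term divides it; move -b^2 to the remainder.
  leading term 1: no divisor's leading term divides it; move 1 to the remainder.
The remainder -a^2 - ab - b^2 + 1 is nonzero, so it would be added as the next basis element.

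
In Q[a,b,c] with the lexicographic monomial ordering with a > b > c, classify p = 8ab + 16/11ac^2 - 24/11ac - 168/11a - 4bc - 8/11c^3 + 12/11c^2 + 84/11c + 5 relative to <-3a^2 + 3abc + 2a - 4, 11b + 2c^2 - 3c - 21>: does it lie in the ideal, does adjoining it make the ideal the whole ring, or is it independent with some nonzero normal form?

First compute the reduced Gröbner basis of I by Buchberger's algorithm.
f_1 = -3a^2 + 3abc + 2a - 4, LT = a^2.
f_2 = 11b + 2c^2 - 3c - 21, LT = b.

The S-polynomials (S(f_1,f_2)) all reduce to 0 modulo the current basis, so we have a Gröbner basis.
Inter-reduce: drop elements whose leading term is divisible by another's, tail-reduce, and make monic.
Reduced Gröbner basis: {a^2 + 2/11ac^3 - 3/11ac^2 - 21/11ac - 2/3a + 4/3, b + 2/11c^2 - 3/11c - 21/11}.
Label its elements g_1 = a^2 + 2/11ac^3 - 3/11ac^2 - 21/11ac - 2/3a + 4/3, g_2 = b + 2/11c^2 - 3/11c - 21/11.

Reduce p = 8ab + 16/11ac^2 - 24/11ac - 168/11a - 4bc - 8/11c^3 + 12/11c^2 + 84/11c + 5 modulo G:
  leading term ab: subtract (8a)·g_2 from 8ab + 16/11ac^2 - 24/11ac - 168/11a - 4bc - 8/11c^3 + 12/11c^2 + 84/11c + 5 → -4bc - 8/11c^3 + 12/11c^2 + 84/11c + 5
  leading term bc: subtract (-4c)·g_2 from -4bc - 8/11c^3 + 12/11c^2 + 84/11c + 5 → 5
  leading term 1: no divisor's leading term divides it; move 5 to the remainder.
  normal form = 5.
The normal form is nonzero, so p ∉ I. Since p minus its normal form lies in I, I + (p) = I + (r) where r = 5; decide whether this ideal is the whole ring.
Here r = 5 is a nonzero constant, hence a unit: 1 ∈ I + (p), the Gröbner basis of I + (p) is {1}, and the enlarged system has no common solution — adjoining p is inconsistent.

Adjoining 8ab + 16/11ac^2 - 24/11ac - 168/11a - 4bc - 8/11c^3 + 12/11c^2 + 84/11c + 5 makes the ideal the whole ring: the system is inconsistent.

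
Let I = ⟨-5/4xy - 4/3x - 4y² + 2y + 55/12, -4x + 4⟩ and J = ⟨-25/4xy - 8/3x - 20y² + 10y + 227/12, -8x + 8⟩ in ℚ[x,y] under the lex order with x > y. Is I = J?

Yes, the ideals are equal.

Two ideals are equal iff their reduced Gröbner bases coincide (the reduced basis is unique for a fixed ordering).
Buchberger on the first generating set:
f_1 = -5/4xy - 4/3x - 4y² + 2y + 55/12, LT = xy.
f_2 = -4x + 4, LT = x.

S(f_1,f_2): lcm = xy. S = 16/15x + 16/5y² - ⅗y - 11/3.
  leading term x: subtract (-4/15)·f_2 from 16/15x + 16/5y² - ⅗y - 11/3 → 16/5y² - ⅗y - 13/5
  leading term y²: no divisor's leading term divides it; move 16/5y² to the remainder.
  leading term y: no divisor's leading term divides it; move -⅗y to the remainder.
  leading term 1: no divisor's leading term divides it; move -13/5 to the remainder.
  remainder 16/5y² - ⅗y - 13/5 ≠ 0; add g_3 = 16/5y² - ⅗y - 13/5 to the basis.

The other S-polynomials (S(f_1,g_3), S(f_2,g_3)) all reduce to 0 modulo the current basis, so we have a Gröbner basis.
Inter-reduce: drop elements whose leading term is divisible by another's, tail-reduce, and make monic.
Reduced Gröbner basis: {x - 1, y² - 3/16y - 13/16}.

Buchberger on the second generating set:
h_1 = -25/4xy - 8/3x - 20y² + 10y + 227/12, LT = xy.
h_2 = -8x + 8, LT = x.

S(h_1,h_2): lcm = xy. S = 32/75x + 16/5y² - ⅗y - 227/75.
  leading term x: subtract (-4/75)·h_2 from 32/75x + 16/5y² - ⅗y - 227/75 → 16/5y² - ⅗y - 13/5
  leading term y²: no divisor's leading term divides it; move 16/5y² to the remainder.
  leading term y: no divisor's leading term divides it; move -⅗y to the remainder.
  leading term 1: no divisor's leading term divides it; move -13/5 to the remainder.
  remainder 16/5y² - ⅗y - 13/5 ≠ 0; add k_3 = 16/5y² - ⅗y - 13/5 to the basis.

The other S-polynomials (S(h_1,k_3), S(h_2,k_3)) all reduce to 0 modulo the current basis, so we have a Gröbner basis.
Inter-reduce: drop elements whose leading term is divisible by another's, tail-reduce, and make monic.
Reduced Gröbner basis: {x - 1, y² - 3/16y - 13/16}.

The two bases agree; hence the ideals are identical.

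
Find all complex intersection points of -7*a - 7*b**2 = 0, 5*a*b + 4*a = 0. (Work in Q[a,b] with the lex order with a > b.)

Compute a lex Gröbner basis by Buchberger's algorithm.
f_1 = -7*a - 7*b**2, LT = a.
f_2 = 5*a*b + 4*a, LT = a*b.

S(f_1,f_2): lcm = a*b. S = -4/5*a + b**3.
  leading term a: subtract (4/35)·f_1 from -4/5*a + b**3 → b**3 + 4/5*b**2
  leading term b**3: no divisor's leading term divides it; move b**3 to the remainder.
  leading term b**2: no divisor's leading term divides it; move 4/5*b**2 to the remainder.
  remainder b**3 + 4/5*b**2 ≠ 0; add h_3 = b**3 + 4/5*b**2 to the basis.

S(f_1,h_3): leading monomials are coprime, so the S-polynomial reduces to 0 (Buchberger's first criterion).
S(f_2,h_3): lcm = a*b**3. S = 0.
  remainder 0.

Every S-polynomial of the final basis reduces to 0, so we have a Gröbner basis.
Inter-reduce: drop elements whose leading term is divisible by another's, tail-reduce, and make monic.
Reduced Gröbner basis: {a + b**2, b**3 + 4/5*b**2}.

Elimination: the polynomial b**3 + 4/5*b**2 lies in the elimination ideal for b, so b ∈ {-4/5, 0}. For each such b, the remaining basis elements (now univariate) give the rest of the solution.
  b = -4/5: the earlier basis element becomes a + 16/25 = 0, giving a = -16/25 — point (-16/25, -4/5).
  b = 0: the earlier basis element becomes a = 0, giving a = 0 — point (0, 0).

{(-16/25, -4/5), (0, 0)}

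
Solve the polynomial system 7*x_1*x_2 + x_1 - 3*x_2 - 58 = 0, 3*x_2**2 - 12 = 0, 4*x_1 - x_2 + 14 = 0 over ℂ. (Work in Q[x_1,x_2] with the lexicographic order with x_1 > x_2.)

{(-4, -2)}

Compute a lex Gröbner basis by Buchberger's algorithm.
f_1 = 7*x_1*x_2 + x_1 - 3*x_2 - 58, LT = x_1*x_2.
f_2 = 3*x_2**2 - 12, LT = x_2**2.
f_3 = 4*x_1 - x_2 + 14, LT = x_1.

S(f_1,f_2): lcm = x_1*x_2**2. S = 1/7*x_1*x_2 + 4*x_1 - 3/7*x_2**2 - 58/7*x_2.
  leading term x_1*x_2: subtract (1/49)·f_1 from 1/7*x_1*x_2 + 4*x_1 - 3/7*x_2**2 - 58/7*x_2 → 195/49*x_1 - 3/7*x_2**2 - 403/49*x_2 + 58/49
  leading term x_1: subtract (195/196)·f_3 from 195/49*x_1 - 3/7*x_2**2 - 403/49*x_2 + 58/49 → -3/7*x_2**2 - 1417/196*x_2 - 1249/98
  leading term x_2**2: subtract (-1/7)·f_2 from -3/7*x_2**2 - 1417/196*x_2 - 1249/98 → -1417/196*x_2 - 1417/98
  leading term x_2: no divisor's leading term divides it; move -1417/196*x_2 to the remainder.
  leading term 1: no divisor's leading term divides it; move -1417/98 to the remainder.
  remainder -1417/196*x_2 - 1417/98 ≠ 0; add h_4 = -1417/196*x_2 - 1417/98 to the basis.

The other S-polynomials (S(f_1,f_3), S(f_2,f_3), S(f_1,h_4), S(f_2,h_4), S(f_3,h_4)) all reduce to 0 modulo the current basis, so we have a Gröbner basis.
Inter-reduce: drop elements whose leading term is divisible by another's, tail-reduce, and make monic.
Reduced Gröbner basis: {x_1 + 4, x_2 + 2}.

From the last basis element, x_2 + 2 = 0, so x_2 takes values in {-2}. Each choice, substituted upward through the basis, yields the corresponding point(s) of the solution set.
  x_2 = -2: the earlier basis element becomes x_1 + 4 = 0, giving x_1 = -4 — point (-4, -2).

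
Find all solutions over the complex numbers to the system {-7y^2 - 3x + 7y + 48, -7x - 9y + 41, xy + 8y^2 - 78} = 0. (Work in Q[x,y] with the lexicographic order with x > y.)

{(2, 3)}

Compute a lex Gröbner basis by Buchberger's algorithm.
f_1 = -3x - 7y^2 + 7y + 48, LT = x.
f_2 = -7x - 9y + 41, LT = x.
f_3 = xy + 8y^2 - 78, LT = xy.

S(f_1,f_2): lcm = x. S = 7/3y^2 - 76/21y - 71/7.
  reduce S modulo (f_1, f_2, f_3):
  remainder 7/3y^2 - 76/21y - 71/7 ≠ 0; add h_4 = 7/3y^2 - 76/21y - 71/7 to the basis.

S(f_1,f_3): lcm = xy. S = 7/3y^3 - 31/3y^2 - 16y + 78.
  reduce S modulo (f_1, f_2, f_3, h_4):
  remainder -5581/343y + 16743/343 ≠ 0; add h_5 = -5581/343y + 16743/343 to the basis.

The other S-polynomials (S(f_2,f_3), S(f_1,h_4), S(f_2,h_4), S(f_3,h_4), S(f_1,h_5), S(f_2,h_5), S(f_3,h_5), S(h_4,h_5)) all reduce to 0 modulo the current basis, so we have a Gröbner basis.
Inter-reduce: drop elements whose leading term is divisible by another's, tail-reduce, and make monic.
Reduced Gröbner basis: {x - 2, y - 3}.

Elimination: the polynomial y - 3 lies in the elimination ideal for y, so y ∈ {3}. For each such y, the remaining basis elements (now univariate) give the rest of the solution.
  y = 3: the earlier basis element becomes x - 2 = 0, giving x = 2 — point (2, 3).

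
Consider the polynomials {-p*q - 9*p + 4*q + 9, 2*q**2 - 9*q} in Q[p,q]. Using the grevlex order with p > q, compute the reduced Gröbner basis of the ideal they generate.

f_1 = -p*q - 9*p + 4*q + 9, LT = p*q.
f_2 = 2*q**2 - 9*q, LT = q**2.

S(f_1,f_2): lcm = p*q**2. S = 27/2*p*q - 4*q**2 - 9*q.
  reduce S modulo (f_1, f_2):
  remainder -243/2*p + 27*q + 243/2 ≠ 0; add g_3 = -243/2*p + 27*q + 243/2 to the basis.

The other S-polynomials (S(f_1,g_3), S(f_2,g_3)) all reduce to 0 modulo the current basis, so we have a Gröbner basis.
Inter-reduce: drop elements whose leading term is divisible by another's, tail-reduce, and make monic.

G = {q**2 - 9/2*q, p - 2/9*q - 1}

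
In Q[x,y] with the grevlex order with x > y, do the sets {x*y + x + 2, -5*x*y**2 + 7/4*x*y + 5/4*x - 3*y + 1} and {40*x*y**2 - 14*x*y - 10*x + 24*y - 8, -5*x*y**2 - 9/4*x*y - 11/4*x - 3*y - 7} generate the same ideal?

For a fixed monomial order, each ideal has a unique reduced Gröbner basis; comparing bases decides equality.
Buchberger on the first generating set:
f_1 = x*y + x + 2, LT = x*y.
f_2 = -5*x*y**2 + 7/4*x*y + 5/4*x - 3*y + 1, LT = x*y**2.

S(f_1,f_2): lcm = x*y**2. S = 27/20*x*y + 1/4*x + 7/5*y + 1/5.
  reduce S modulo (f_1, f_2):
  remainder -11/10*x + 7/5*y - 5/2 ≠ 0; add g_3 = -11/10*x + 7/5*y - 5/2 to the basis.

S(f_1,g_3): lcm = x*y. S = 14/11*y**2 + x - 25/11*y + 2.
  reduce S modulo (f_1, f_2, g_3):
  remainder 14/11*y**2 - y - 3/11 ≠ 0; add g_4 = 14/11*y**2 - y - 3/11 to the basis.

The other S-polynomials (S(f_2,g_3), S(f_1,g_4), S(f_2,g_4), S(g_3,g_4)) all reduce to 0 modulo the current basis, so we have a Gröbner basis.
Inter-reduce: drop elements whose leading term is divisible by another's, tail-reduce, and make monic.
Reduced Gröbner basis: {y**2 - 11/14*y - 3/14, x - 14/11*y + 25/11}.

Buchberger on the second generating set:
h_1 = 40*x*y**2 - 14*x*y - 10*x + 24*y - 8, LT = x*y**2.
h_2 = -5*x*y**2 - 9/4*x*y - 11/4*x - 3*y - 7, LT = x*y**2.

S(h_1,h_2): lcm = x*y**2. S = -4/5*x*y - 4/5*x - 8/5.
  reduce S modulo (h_1, h_2):
  remainder -4/5*x*y - 4/5*x - 8/5 ≠ 0; add k_3 = -4/5*x*y - 4/5*x - 8/5 to the basis.

S(h_1,k_3): lcm = x*y**2. S = -27/20*x*y - 1/4*x - 7/5*y - 1/5.
  reduce S modulo (h_1, h_2, k_3):
  remainder 11/10*x - 7/5*y + 5/2 ≠ 0; add k_4 = 11/10*x - 7/5*y + 5/2 to the basis.

S(h_1,k_4): lcm = x*y**2. S = 14/11*y**3 - 7/20*x*y - 25/11*y**2 - 1/4*x + 3/5*y - 1/5.
  reduce S modulo (h_1, h_2, k_3, k_4):
  remainder 14/11*y**3 - 25/11*y**2 + 8/11*y + 3/11 ≠ 0; add k_5 = 14/11*y**3 - 25/11*y**2 + 8/11*y + 3/11 to the basis.

S(k_3,k_4): lcm = x*y. S = 14/11*y**2 + x - 25/11*y + 2.
  reduce S modulo (h_1, h_2, k_3, k_4, k_5):
  remainder 14/11*y**2 - y - 3/11 ≠ 0; add k_6 = 14/11*y**2 - y - 3/11 to the basis.

The other S-polynomials (S(h_2,k_3), S(h_2,k_4), S(h_1,k_5), S(h_2,k_5), S(k_3,k_5), S(k_4,k_5), S(h_1,k_6), S(h_2,k_6), S(k_3,k_6), S(k_4,k_6), S(k_5,k_6)) all reduce to 0 modulo the current basis, so we have a Gröbner basis.
Inter-reduce: drop elements whose leading term is divisible by another's, tail-reduce, and make monic.
Reduced Gröbner basis: {y**2 - 11/14*y - 3/14, x - 14/11*y + 25/11}.

Same reduced basis, so the two generating sets span the same ideal.
The same test decides containment: I ⊆ J iff every generator of I reduces to 0 modulo a Gröbner basis of J.

Yes, the ideals are equal.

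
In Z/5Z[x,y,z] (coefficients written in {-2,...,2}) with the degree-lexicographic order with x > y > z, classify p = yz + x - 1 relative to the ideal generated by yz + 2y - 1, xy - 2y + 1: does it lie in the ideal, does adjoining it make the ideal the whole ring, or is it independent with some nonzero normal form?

yz + x - 1 is independent of I; its normal form modulo I is -2y - z.

First compute the reduced Gröbner basis of I by Buchberger's algorithm.
f_1 = yz + 2y - 1, LT = yz.
f_2 = xy - 2y + 1, LT = xy.

S(f_1,f_2): lcm = xyz. S = 2xy + 2yz - x - z.
  leading term xy: subtract (2)·f_2 from 2xy + 2yz - x - z → 2yz - x - y - z - 2
  leading term yz: subtract (2)·f_1 from 2yz - x - y - z - 2 → -x - z
  leading term x: no divisor's leading term divides it; move -x to the remainder.
  leading term z: no divisor's leading term divides it; move -z to the remainder.
  remainder -x - z ≠ 0; add h_3 = -x - z to the basis.

The other S-polynomials (S(f_1,h_3), S(f_2,h_3)) all reduce to 0 modulo the current basis, so we have a Gröbner basis.
Inter-reduce: drop elements whose leading term is divisible by another's, tail-reduce, and make monic.
Reduced Gröbner basis: {yz + 2y - 1, x + z}.
Label its elements g_1 = yz + 2y - 1, g_2 = x + z.

Reduce p = yz + x - 1 modulo G:
  leading term yz: subtract (1)·g_1 from yz + x - 1 → x - 2y
  leading term x: subtract (1)·g_2 from x - 2y → -2y - z
  leading term y: no divisor's leading term divides it; move -2y to the remainder.
  leading term z: no divisor's leading term divides it; move -z to the remainder.
  normal form = -2y - z.
The normal form is nonzero, so p ∉ I. Since p minus its normal form lies in I, I + (p) = I + (r) where r = -2y - z; decide whether this ideal is the whole ring.
Run Buchberger on G together with r (pairs among the g_i already reduce to 0 since G is a Gröbner basis):
g_1 = yz + 2y - 1, LT = yz.
g_2 = x + z, LT = x.
r = -2y - z, LT = y.

S(g_1,r): lcm = yz. S = 2z^2 + 2y - 1.
  leading term z^2: no divisor's leading term divides it; move 2z^2 to the remainder.
  leading term y: subtract (-1)·r from 2y - 1 → -z - 1
  leading term z: no divisor's leading term divides it; move -z to the remainder.
  leading term 1: no divisor's leading term divides it; move -1 to the remainder.
  remainder 2z^2 - z - 1 ≠ 0; add m_4 = 2z^2 - z - 1 to the basis.

The other S-polynomials (S(g_1,g_2), S(g_2,r), S(g_1,m_4), S(g_2,m_4), S(r,m_4)) all reduce to 0 modulo the current basis, so we have a Gröbner basis.
Inter-reduce: drop elements whose leading term is divisible by another's, tail-reduce, and make monic.
Reduced Gröbner basis: {z^2 + 2z + 2, x + z, y - 2z}.
The reduced Gröbner basis of I + (p) is {z^2 + 2z + 2, x + z, y - 2z} ≠ {1}, a proper ideal, so the enlarged system stays consistent: p is independent of I, with normal form -2y - z.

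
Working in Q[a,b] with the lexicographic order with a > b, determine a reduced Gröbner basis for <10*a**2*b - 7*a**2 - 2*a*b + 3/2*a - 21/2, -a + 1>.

G = {a - 1, b - 2}

f_1 = 10*a**2*b - 7*a**2 - 2*a*b + 3/2*a - 21/2, LT = a**2*b.
f_2 = -a + 1, LT = a.

S(f_1,f_2): lcm = a**2*b. S = -7/10*a**2 + 4/5*a*b + 3/20*a - 21/20.
  leading term a**2: subtract (7/10*a)·f_2 from -7/10*a**2 + 4/5*a*b + 3/20*a - 21/20 → 4/5*a*b - 11/20*a - 21/20
  leading term a*b: subtract (-4/5*b)·f_2 from 4/5*a*b - 11/20*a - 21/20 → -11/20*a + 4/5*b - 21/20
  leading term a: subtract (11/20)·f_2 from -11/20*a + 4/5*b - 21/20 → 4/5*b - 8/5
  leading term b: no divisor's leading term divides it; move 4/5*b to the remainder.
  leading term 1: no divisor's leading term divides it; move -8/5 to the remainder.
  remainder 4/5*b - 8/5 ≠ 0; add g_3 = 4/5*b - 8/5 to the basis.

The other S-polynomials (S(f_1,g_3), S(f_2,g_3)) all reduce to 0 modulo the current basis, so we have a Gröbner basis.
Inter-reduce: drop elements whose leading term is divisible by another's, tail-reduce, and make monic.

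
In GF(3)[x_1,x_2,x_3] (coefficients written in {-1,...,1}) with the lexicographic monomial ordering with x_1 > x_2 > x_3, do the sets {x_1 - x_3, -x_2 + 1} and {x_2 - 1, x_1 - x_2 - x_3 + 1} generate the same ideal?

For a fixed monomial order, each ideal has a unique reduced Gröbner basis; comparing bases decides equality.
Buchberger on the first generating set:
f_1 = x_1 - x_3, LT = x_1.
f_2 = -x_2 + 1, LT = x_2.

The S-polynomials (S(f_1,f_2)) all reduce to 0 modulo the current basis, so we have a Gröbner basis.
Inter-reduce: drop elements whose leading term is divisible by another's, tail-reduce, and make monic.
Reduced Gröbner basis: {x_1 - x_3, x_2 - 1}.

Buchberger on the second generating set:
h_1 = x_2 - 1, LT = x_2.
h_2 = x_1 - x_2 - x_3 + 1, LT = x_1.

The S-polynomials (S(h_1,h_2)) all reduce to 0 modulo the current basis, so we have a Gröbner basis.
Inter-reduce: drop elements whose leading term is divisible by another's, tail-reduce, and make monic.
Reduced Gröbner basis: {x_1 - x_3, x_2 - 1}.

Same reduced basis, so the two generating sets span the same ideal.

Yes, the ideals are equal.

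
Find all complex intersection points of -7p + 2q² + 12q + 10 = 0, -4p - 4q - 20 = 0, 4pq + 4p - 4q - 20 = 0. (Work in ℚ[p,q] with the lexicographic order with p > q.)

Compute a lex Gröbner basis by Buchberger's algorithm.
f_1 = -7p + 2q² + 12q + 10, LT = p.
f_2 = -4p - 4q - 20, LT = p.
f_3 = 4pq + 4p - 4q - 20, LT = pq.

S(f_1,f_2): lcm = p. S = -2/7q² - 19/7q - 45/7.
  leading term q²: no divisor's leading term divides it; move -2/7q² to the remainder.
  leading term q: no divisor's leading term divides it; move -19/7q to the remainder.
  leading term 1: no divisor's leading term divides it; move -45/7 to the remainder.
  remainder -2/7q² - 19/7q - 45/7 ≠ 0; add h_4 = -2/7q² - 19/7q - 45/7 to the basis.

S(f_1,f_3): lcm = pq. S = -p - 2/7q³ - 12/7q² - 3/7q + 5.
  leading term p: subtract (1/7)·f_1 from -p - 2/7q³ - 12/7q² - 3/7q + 5 → -2/7q³ - 2q² - 15/7q + 25/7
  leading term q³: subtract (q)·h_4 from -2/7q³ - 2q² - 15/7q + 25/7 → 5/7q² + 30/7q + 25/7
  leading term q²: subtract (-5/2)·h_4 from 5/7q² + 30/7q + 25/7 → -5/2q - 25/2
  leading term q: no divisor's leading term divides it; move -5/2q to the remainder.
  leading term 1: no divisor's leading term divides it; move -25/2 to the remainder.
  remainder -5/2q - 25/2 ≠ 0; add h_5 = -5/2q - 25/2 to the basis.

The other S-polynomials (S(f_2,f_3), S(f_1,h_4), S(f_2,h_4), S(f_3,h_4), S(f_1,h_5), S(f_2,h_5), S(f_3,h_5), S(h_4,h_5)) all reduce to 0 modulo the current basis, so we have a Gröbner basis.
Inter-reduce: drop elements whose leading term is divisible by another's, tail-reduce, and make monic.
Reduced Gröbner basis: {p, q + 5}.

Elimination: the polynomial q + 5 lies in the elimination ideal for q, so q ∈ {-5}. For each such q, the remaining basis elements (now univariate) give the rest of the solution.
  q = -5: the earlier basis element becomes p = 0, giving p = 0 — point (0, -5).
Check: every point annihilates each of the original generators.

{(0, -5)}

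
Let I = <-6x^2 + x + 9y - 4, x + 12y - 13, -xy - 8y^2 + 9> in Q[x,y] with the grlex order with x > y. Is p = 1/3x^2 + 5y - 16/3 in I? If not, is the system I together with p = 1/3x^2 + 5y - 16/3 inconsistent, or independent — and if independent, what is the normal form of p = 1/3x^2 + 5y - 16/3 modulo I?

1/3x^2 + 5y - 16/3 lies in I (it reduces to 0).

First compute the reduced Gröbner basis of I by Buchberger's algorithm.
f_1 = -6x^2 + x + 9y - 4, LT = x^2.
f_2 = x + 12y - 13, LT = x.
f_3 = -xy - 8y^2 + 9, LT = xy.

S(f_1,f_2): lcm = x^2. S = -12xy + 77/6x - 3/2y + 2/3.
  leading term xy: subtract (-12y)·f_2 from -12xy + 77/6x - 3/2y + 2/3 → 144y^2 + 77/6x - 315/2y + 2/3
  leading term y^2: no divisor's leading term divides it; move 144y^2 to the remainder.
  leading term x: subtract (77/6)·f_2 from 77/6x - 315/2y + 2/3 → -623/2y + 335/2
  leading term y: no divisor's leading term divides it; move -623/2y to the remainder.
  leading term 1: no divisor's leading term divides it; move 335/2 to the remainder.
  remainder 144y^2 - 623/2y + 335/2 ≠ 0; add h_4 = 144y^2 - 623/2y + 335/2 to the basis.

S(f_1,f_3): lcm = x^2y. S = -8xy^2 - 1/6xy - 3/2y^2 + 9x + 2/3y.
  leading term xy^2: subtract (-8y^2)·f_2 from -8xy^2 - 1/6xy - 3/2y^2 + 9x + 2/3y → 96y^3 - 1/6xy - 211/2y^2 + 9x + 2/3y
  leading term y^3: subtract (2/3y)·h_4 from 96y^3 - 1/6xy - 211/2y^2 + 9x + 2/3y → -1/6xy + 613/6y^2 + 9x - 111y
  leading term xy: subtract (-1/6y)·f_2 from -1/6xy + 613/6y^2 + 9x - 111y → 625/6y^2 + 9x - 679/6y
  leading term y^2: subtract (625/864)·h_4 from 625/6y^2 + 9x - 679/6y → 9x + 193823/1728y - 209375/1728
  leading term x: subtract (9)·f_2 from 9x + 193823/1728y - 209375/1728 → 7199/1728y - 7199/1728
  leading term y: no divisor's leading term divides it; move 7199/1728y to the remainder.
  leading term 1: no divisor's leading term divides it; move -7199/1728 to the remainder.
  remainder 7199/1728y - 7199/1728 ≠ 0; add h_5 = 7199/1728y - 7199/1728 to the basis.

The other S-polynomials (S(f_2,f_3), S(f_1,h_4), S(f_2,h_4), S(f_3,h_4), S(f_1,h_5), S(f_2,h_5), S(f_3,h_5), S(h_4,h_5)) all reduce to 0 modulo the current basis, so we have a Gröbner basis.
Inter-reduce: drop elements whose leading term is divisible by another's, tail-reduce, and make monic.
Reduced Gröbner basis: {x - 1, y - 1}.
Label its elements g_1 = x - 1, g_2 = y - 1.

Reduce p = 1/3x^2 + 5y - 16/3 modulo G:
  leading term x^2: subtract (1/3x)·g_1 from 1/3x^2 + 5y - 16/3 → 1/3x + 5y - 16/3
  leading term x: subtract (1/3)·g_1 from 1/3x + 5y - 16/3 → 5y - 5
  leading term y: subtract (5)·g_2 from 5y - 5 → 0
  normal form = 0.
Since the normal form is 0, p ∈ I.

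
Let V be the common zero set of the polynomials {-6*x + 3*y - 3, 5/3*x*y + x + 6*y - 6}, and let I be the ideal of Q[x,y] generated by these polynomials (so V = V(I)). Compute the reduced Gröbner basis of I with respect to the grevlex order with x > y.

f_1 = -6*x + 3*y - 3, LT = x.
f_2 = 5/3*x*y + x + 6*y - 6, LT = x*y.

S(f_1,f_2): lcm = x*y. S = -1/2*y**2 - 3/5*x - 31/10*y + 18/5.
  leading term y**2: no divisor's leading term divides it; move -1/2*y**2 to the remainder.
  leading term x: subtract (1/10)·f_1 from -3/5*x - 31/10*y + 18/5 → -17/5*y + 39/10
  leading term y: no divisor's leading term divides it; move -17/5*y to the remainder.
  leading term 1: no divisor's leading term divides it; move 39/10 to the remainder.
  remainder -1/2*y**2 - 17/5*y + 39/10 ≠ 0; add g_3 = -1/2*y**2 - 17/5*y + 39/10 to the basis.

The other S-polynomials (S(f_1,g_3), S(f_2,g_3)) all reduce to 0 modulo the current basis, so we have a Gröbner basis.
Inter-reduce: drop elements whose leading term is divisible by another's, tail-reduce, and make monic.

G = {y**2 + 34/5*y - 39/5, x - 1/2*y + 1/2}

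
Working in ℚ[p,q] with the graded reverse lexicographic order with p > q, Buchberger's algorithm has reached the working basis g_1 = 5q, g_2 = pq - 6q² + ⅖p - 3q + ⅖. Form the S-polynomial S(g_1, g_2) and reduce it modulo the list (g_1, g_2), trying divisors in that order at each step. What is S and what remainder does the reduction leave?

lcm(LM(g_1), LM(g_2)) = pq.
S = (lcm/LT(g_1))·g_1 − (lcm/LT(g_2))·g_2 = 6q² - ⅖p + 3q - ⅖.
Reduce S modulo (g_1, g_2) in that order:
  leading term q²: subtract (6/5q)·g_1 from 6q² - ⅖p + 3q - ⅖ → -⅖p + 3q - ⅖
  leading term p: no divisor's leading term divides it; move -⅖p to the remainder.
  leading term q: subtract (⅗)·g_1 from 3q - ⅖ → -⅖
  leading term 1: no divisor's leading term divides it; move -⅖ to the remainder.
The remainder -⅖p - ⅖ is nonzero, so it would be added as the next basis element.
An S-polynomial is built so that the two leading terms cancel; whether anything survives reduction is exactly the Gröbner-basis criterion.

S(g_1, g_2) = 6q² - ⅖p + 3q - ⅖; remainder on division = -⅖p - ⅖.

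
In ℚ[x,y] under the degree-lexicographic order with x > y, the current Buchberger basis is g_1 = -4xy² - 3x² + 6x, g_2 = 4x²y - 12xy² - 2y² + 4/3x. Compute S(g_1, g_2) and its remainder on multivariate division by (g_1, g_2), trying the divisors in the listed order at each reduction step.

S(g_1, g_2) = 3xy³ + ¾x³ + ½y³ - 3/2x² - ⅓xy; remainder on division = ¾x³ + ½y³ + 57/16x² + 25/6xy - 9/8y² - 75/8x.

lcm(LM(g_1), LM(g_2)) = x²y².
S = (lcm/LT(g_1))·g_1 − (lcm/LT(g_2))·g_2 = 3xy³ + ¾x³ + ½y³ - 3/2x² - ⅓xy.
Reduce S modulo (g_1, g_2) in that order:
  leading term xy³: subtract (-¾y)·g_1 from 3xy³ + ¾x³ + ½y³ - 3/2x² - ⅓xy → ¾x³ - 9/4x²y + ½y³ - 3/2x² + 25/6xy
  leading term x³: no divisor's leading term divides it; move ¾x³ to the remainder.
  leading term x²y: subtract (-9/16)·g_2 from -9/4x²y + ½y³ - 3/2x² + 25/6xy → -27/4xy² + ½y³ - 3/2x² + 25/6xy - 9/8y² + ¾x
  leading term xy²: subtract (27/16)·g_1 from -27/4xy² + ½y³ - 3/2x² + 25/6xy - 9/8y² + ¾x → ½y³ + 57/16x² + 25/6xy - 9/8y² - 75/8x
  leading term y³: no divisor's leading term divides it; move ½y³ to the remainder.
  leading term x²: no divisor's leading term divides it; move 57/16x² to the remainder.
  leading term xy: no divisor's leading term divides it; move 25/6xy to the remainder.
  leading term y²: no divisor's leading term divides it; move -9/8y² to the remainder.
  leading term x: no divisor's leading term divides it; move -75/8x to the remainder.
The remainder ¾x³ + ½y³ + 57/16x² + 25/6xy - 9/8y² - 75/8x is nonzero, so it would be added as the next basis element.
An S-polynomial is built so that the two leading terms cancel; whether anything survives reduction is exactly the Gröbner-basis criterion.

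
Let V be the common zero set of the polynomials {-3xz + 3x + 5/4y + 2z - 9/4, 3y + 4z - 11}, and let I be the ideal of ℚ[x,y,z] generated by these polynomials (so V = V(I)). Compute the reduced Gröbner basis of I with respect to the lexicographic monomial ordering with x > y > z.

f_1 = -3xz + 3x + 5/4y + 2z - 9/4, LT = xz.
f_2 = 3y + 4z - 11, LT = y.

The S-polynomials (S(f_1,f_2)) all reduce to 0 modulo the current basis, so we have a Gröbner basis.

G = {xz - x - 1/9z - 7/9, y + 4/3z - 11/3}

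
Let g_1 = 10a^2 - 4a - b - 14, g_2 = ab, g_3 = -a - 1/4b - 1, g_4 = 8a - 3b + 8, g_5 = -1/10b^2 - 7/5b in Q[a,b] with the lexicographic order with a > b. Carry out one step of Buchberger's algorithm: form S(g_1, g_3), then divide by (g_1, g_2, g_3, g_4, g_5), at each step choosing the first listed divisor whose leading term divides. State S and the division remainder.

S(g_1, g_3) = -1/4ab - 7/5a - 1/10b - 7/5; remainder on division = 1/4b.

lcm(LM(g_1), LM(g_3)) = a^2.
S = (lcm/LT(g_1))·g_1 − (lcm/LT(g_3))·g_3 = -1/4ab - 7/5a - 1/10b - 7/5.
Reduce S modulo (g_1, g_2, g_3, g_4, g_5) in that order:
  leading term ab: subtract (-1/4)·g_2 from -1/4ab - 7/5a - 1/10b - 7/5 → -7/5a - 1/10b - 7/5
  leading term a: subtract (7/5)·g_3 from -7/5a - 1/10b - 7/5 → 1/4b
  leading term b: no divisor's leading term divides it; move 1/4b to the remainder.
The remainder 1/4b is nonzero, so it would be added as the next basis element.
This is the inner loop of Buchberger's algorithm — each nonzero remainder becomes a new basis element.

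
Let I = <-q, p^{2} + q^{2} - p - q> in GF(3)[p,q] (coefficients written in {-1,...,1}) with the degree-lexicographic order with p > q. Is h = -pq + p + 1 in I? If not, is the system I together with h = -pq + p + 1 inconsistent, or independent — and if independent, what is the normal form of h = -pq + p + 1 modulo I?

Adjoining -pq + p + 1 makes the ideal the whole ring: the system is inconsistent.

First compute the reduced Gröbner basis of I by Buchberger's algorithm.
f_1 = -q, LT = q.
f_2 = p^{2} + q^{2} - p - q, LT = p^{2}.

The S-polynomials (S(f_1,f_2)) all reduce to 0 modulo the current basis, so we have a Gröbner basis.
Inter-reduce: drop elements whose leading term is divisible by another's, tail-reduce, and make monic.
Reduced Gröbner basis: {p^{2} - p, q}.
Label its elements g_1 = p^{2} - p, g_2 = q.

Reduce h = -pq + p + 1 modulo G:
  leading term pq: subtract (-p)·g_2 from -pq + p + 1 → p + 1
  leading term p: no divisor's leading term divides it; move p to the remainder.
  leading term 1: no divisor's leading term divides it; move 1 to the remainder.
  normal form = p + 1.
The normal form is nonzero, so h ∉ I. Since h minus its normal form lies in I, I + (h) = I + (r) where r = p + 1; decide whether this ideal is the whole ring.
Run Buchberger on G together with r (pairs among the g_i already reduce to 0 since G is a Gröbner basis):
g_1 = p^{2} - p, LT = p^{2}.
g_2 = q, LT = q.
r = p + 1, LT = p.

S(g_1,r): lcm = p^{2}. S = p.
  leading term p: subtract (1)·r from p → -1
  leading term 1: no divisor's leading term divides it; move -1 to the remainder.
  remainder -1 ≠ 0; add m_4 = -1 to the basis.

The other S-polynomials (S(g_1,g_2), S(g_2,r), S(g_1,m_4), S(g_2,m_4), S(r,m_4)) all reduce to 0 modulo the current basis, so we have a Gröbner basis.
Inter-reduce: drop elements whose leading term is divisible by another's, tail-reduce, and make monic.
Reduced Gröbner basis: {1}.
The reduced Gröbner basis of I + (h) is {1}: the ideal is the whole ring, so the enlarged system has no common solution — adjoining h is inconsistent.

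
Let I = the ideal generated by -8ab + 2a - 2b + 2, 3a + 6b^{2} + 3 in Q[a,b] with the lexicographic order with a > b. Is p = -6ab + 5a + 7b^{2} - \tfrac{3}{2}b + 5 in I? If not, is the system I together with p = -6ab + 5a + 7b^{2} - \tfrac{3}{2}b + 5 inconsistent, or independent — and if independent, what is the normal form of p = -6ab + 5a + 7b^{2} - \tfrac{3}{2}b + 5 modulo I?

First compute the reduced Gröbner basis of I by Buchberger's algorithm.
f_1 = -8ab + 2a - 2b + 2, LT = ab.
f_2 = 3a + 6b^{2} + 3, LT = a.

S(f_1,f_2): lcm = ab. S = -\tfrac{1}{4}a - 2b^{3} - \tfrac{3}{4}b - \tfrac{1}{4}.
  reduce S modulo (f_1, f_2):
  remainder -2b^{3} + \tfrac{1}{2}b^{2} - \tfrac{3}{4}b ≠ 0; add h_3 = -2b^{3} + \tfrac{1}{2}b^{2} - \tfrac{3}{4}b to the basis.

The other S-polynomials (S(f_1,h_3), S(f_2,h_3)) all reduce to 0 modulo the current basis, so we have a Gröbner basis.
Inter-reduce: drop elements whose leading term is divisible by another's, tail-reduce, and make monic.
Reduced Gröbner basis: {a + 2b^{2} + 1, b^{3} - \tfrac{1}{4}b^{2} + \tfrac{3}{8}b}.
Label its elements g_1 = a + 2b^{2} + 1, g_2 = b^{3} - \tfrac{1}{4}b^{2} + \tfrac{3}{8}b.

Reduce p = -6ab + 5a + 7b^{2} - \tfrac{3}{2}b + 5 modulo G:
  leading term ab: subtract (-6b)·g_1 from -6ab + 5a + 7b^{2} - \tfrac{3}{2}b + 5 → 5a + 12b^{3} + 7b^{2} + \tfrac{9}{2}b + 5
  leading term a: subtract (5)·g_1 from 5a + 12b^{3} + 7b^{2} + \tfrac{9}{2}b + 5 → 12b^{3} - 3b^{2} + \tfrac{9}{2}b
  leading term b^{3}: subtract (12)·g_2 from 12b^{3} - 3b^{2} + \tfrac{9}{2}b → 0
  normal form = 0.
Since the normal form is 0, p ∈ I.

-6ab + 5a + 7b^{2} - \tfrac{3}{2}b + 5 lies in I (it reduces to 0).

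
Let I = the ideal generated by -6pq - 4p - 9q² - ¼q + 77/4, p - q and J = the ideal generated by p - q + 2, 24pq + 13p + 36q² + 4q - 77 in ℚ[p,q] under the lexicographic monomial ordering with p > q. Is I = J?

No, the ideals differ.

Since reduced Gröbner bases are canonical representatives of ideals under a given ordering, it suffices to compute and compare them.
Buchberger on the first generating set:
f_1 = -6pq - 4p - 9q² - ¼q + 77/4, LT = pq.
f_2 = p - q, LT = p.

S(f_1,f_2): lcm = pq. S = ⅔p + 5/2q² + 1/24q - 77/24.
  leading term p: subtract (⅔)·f_2 from ⅔p + 5/2q² + 1/24q - 77/24 → 5/2q² + 17/24q - 77/24
  leading term q²: no divisor's leading term divides it; move 5/2q² to the remainder.
  leading term q: no divisor's leading term divides it; move 17/24q to the remainder.
  leading term 1: no divisor's leading term divides it; move -77/24 to the remainder.
  remainder 5/2q² + 17/24q - 77/24 ≠ 0; add g_3 = 5/2q² + 17/24q - 77/24 to the basis.

The other S-polynomials (S(f_1,g_3), S(f_2,g_3)) all reduce to 0 modulo the current basis, so we have a Gröbner basis.
Inter-reduce: drop elements whose leading term is divisible by another's, tail-reduce, and make monic.
Reduced Gröbner basis: {p - q, q² + 17/60q - 77/60}.

Buchberger on the second generating set:
h_1 = p - q + 2, LT = p.
h_2 = 24pq + 13p + 36q² + 4q - 77, LT = pq.

S(h_1,h_2): lcm = pq. S = -13/24p - 5/2q² + 11/6q + 77/24.
  leading term p: subtract (-13/24)·h_1 from -13/24p - 5/2q² + 11/6q + 77/24 → -5/2q² + 31/24q + 103/24
  leading term q²: no divisor's leading term divides it; move -5/2q² to the remainder.
  leading term q: no divisor's leading term divides it; move 31/24q to the remainder.
  leading term 1: no divisor's leading term divides it; move 103/24 to the remainder.
  remainder -5/2q² + 31/24q + 103/24 ≠ 0; add k_3 = -5/2q² + 31/24q + 103/24 to the basis.

The other S-polynomials (S(h_1,k_3), S(h_2,k_3)) all reduce to 0 modulo the current basis, so we have a Gröbner basis.
Inter-reduce: drop elements whose leading term is divisible by another's, tail-reduce, and make monic.
Reduced Gröbner basis: {p - q + 2, q² - 31/60q - 103/60}.

The bases are distinct; the ideals are different.
The same test decides containment: I ⊆ J iff every generator of I reduces to 0 modulo a Gröbner basis of J.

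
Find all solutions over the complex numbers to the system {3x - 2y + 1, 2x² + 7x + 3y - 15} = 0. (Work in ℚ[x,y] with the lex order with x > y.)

Compute a lex Gröbner basis by Buchberger's algorithm.
f_1 = 3x - 2y + 1, LT = x.
f_2 = 2x² + 7x + 3y - 15, LT = x².

S(f_1,f_2): lcm = x². S = -⅔xy - 19/6x - 3/2y + 15/2.
  leading term xy: subtract (-2/9y)·f_1 from -⅔xy - 19/6x - 3/2y + 15/2 → -19/6x - 4/9y² - 23/18y + 15/2
  leading term x: subtract (-19/18)·f_1 from -19/6x - 4/9y² - 23/18y + 15/2 → -4/9y² - 61/18y + 77/9
  leading term y²: no divisor's leading term divides it; move -4/9y² to the remainder.
  leading term y: no divisor's leading term divides it; move -61/18y to the remainder.
  leading term 1: no divisor's leading term divides it; move 77/9 to the remainder.
  remainder -4/9y² - 61/18y + 77/9 ≠ 0; add h_3 = -4/9y² - 61/18y + 77/9 to the basis.

The other S-polynomials (S(f_1,h_3), S(f_2,h_3)) all reduce to 0 modulo the current basis, so we have a Gröbner basis.
Inter-reduce: drop elements whose leading term is divisible by another's, tail-reduce, and make monic.
Reduced Gröbner basis: {x - ⅔y + ⅓, y² + 61/8y - 77/4}.

From the last basis element, y² + 61/8y - 77/4 = 0, so y takes values in {-77/8, 2}. Each choice, substituted upward through the basis, yields the corresponding point(s) of the solution set.
  y = -77/8: the earlier basis element becomes x + 27/4 = 0, giving x = -27/4 — point (-27/4, -77/8).
  y = 2: the earlier basis element becomes x - 1 = 0, giving x = 1 — point (1, 2).
Check: every point annihilates each of the original generators.
This is the nonlinear analogue of row-reducing a linear system.

{(-27/4, -77/8), (1, 2)}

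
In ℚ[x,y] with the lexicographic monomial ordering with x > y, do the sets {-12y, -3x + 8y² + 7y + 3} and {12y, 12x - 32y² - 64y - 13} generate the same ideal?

For a fixed monomial order, each ideal has a unique reduced Gröbner basis; comparing bases decides equality.
Buchberger on the first generating set:
f_1 = -12y, LT = y.
f_2 = -3x + 8y² + 7y + 3, LT = x.

The S-polynomials (S(f_1,f_2)) all reduce to 0 modulo the current basis, so we have a Gröbner basis.
Inter-reduce: drop elements whose leading term is divisible by another's, tail-reduce, and make monic.
Reduced Gröbner basis: {x - 1, y}.

Buchberger on the second generating set:
h_1 = 12y, LT = y.
h_2 = 12x - 32y² - 64y - 13, LT = x.

The S-polynomials (S(h_1,h_2)) all reduce to 0 modulo the current basis, so we have a Gröbner basis.
Inter-reduce: drop elements whose leading term is divisible by another's, tail-reduce, and make monic.
Reduced Gröbner basis: {x - 13/12, y}.

These differ, so the ideals are not equal.

No, the ideals differ.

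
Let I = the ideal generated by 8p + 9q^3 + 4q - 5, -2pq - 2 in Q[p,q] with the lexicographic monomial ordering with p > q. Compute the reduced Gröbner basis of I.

f_1 = 8p + 9q^3 + 4q - 5, LT = p.
f_2 = -2pq - 2, LT = pq.

S(f_1,f_2): lcm = pq. S = 9/8q^4 + 1/2q^2 - 5/8q - 1.
  reduce S modulo (f_1, f_2):
  remainder 9/8q^4 + 1/2q^2 - 5/8q - 1 ≠ 0; add g_3 = 9/8q^4 + 1/2q^2 - 5/8q - 1 to the basis.

The other S-polynomials (S(f_1,g_3), S(f_2,g_3)) all reduce to 0 modulo the current basis, so we have a Gröbner basis.
Inter-reduce: drop elements whose leading term is divisible by another's, tail-reduce, and make monic.

G = {p + 9/8q^3 + 1/2q - 5/8, q^4 + 4/9q^2 - 5/9q - 8/9}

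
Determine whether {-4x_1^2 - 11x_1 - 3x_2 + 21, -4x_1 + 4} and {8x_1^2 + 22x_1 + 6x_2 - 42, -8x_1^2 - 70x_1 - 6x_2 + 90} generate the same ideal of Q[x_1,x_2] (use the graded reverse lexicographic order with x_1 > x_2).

Equality of ideals is decidable: compute both reduced Gröbner bases (unique for the ordering) and check whether they agree.
Buchberger on the first generating set:
f_1 = -4x_1^2 - 11x_1 - 3x_2 + 21, LT = x_1^2.
f_2 = -4x_1 + 4, LT = x_1.

S(f_1,f_2): lcm = x_1^2. S = 15/4x_1 + 3/4x_2 - 21/4.
  leading term x_1: subtract (-15/16)·f_2 from 15/4x_1 + 3/4x_2 - 21/4 → 3/4x_2 - 3/2
  leading term x_2: no divisor's leading term divides it; move 3/4x_2 to the remainder.
  leading term 1: no divisor's leading term divides it; move -3/2 to the remainder.
  remainder 3/4x_2 - 3/2 ≠ 0; add g_3 = 3/4x_2 - 3/2 to the basis.

S(f_1,g_3): leading monomials are coprime, so the S-polynomial reduces to 0 (Buchberger's first criterion).
S(f_2,g_3): leading monomials are coprime, so the S-polynomial reduces to 0 (Buchberger's first criterion).
Every S-polynomial of the final basis reduces to 0, so we have a Gröbner basis.
Inter-reduce: drop elements whose leading term is divisible by another's, tail-reduce, and make monic.
Reduced Gröbner basis: {x_1 - 1, x_2 - 2}.

Buchberger on the second generating set:
h_1 = 8x_1^2 + 22x_1 + 6x_2 - 42, LT = x_1^2.
h_2 = -8x_1^2 - 70x_1 - 6x_2 + 90, LT = x_1^2.

S(h_1,h_2): lcm = x_1^2. S = -6x_1 + 6.
  leading term x_1: no divisor's leading term divides it; move -6x_1 to the remainder.
  leading term 1: no divisor's leading term divides it; move 6 to the remainder.
  remainder -6x_1 + 6 ≠ 0; add k_3 = -6x_1 + 6 to the basis.

S(h_1,k_3): lcm = x_1^2. S = 15/4x_1 + 3/4x_2 - 21/4.
  leading term x_1: subtract (-5/8)·k_3 from 15/4x_1 + 3/4x_2 - 21/4 → 3/4x_2 - 3/2
  leading term x_2: no divisor's leading term divides it; move 3/4x_2 to the remainder.
  leading term 1: no divisor's leading term divides it; move -3/2 to the remainder.
  remainder 3/4x_2 - 3/2 ≠ 0; add k_4 = 3/4x_2 - 3/2 to the basis.

S(h_2,k_3): lcm = x_1^2. S = 39/4x_1 + 3/4x_2 - 45/4.
  leading term x_1: subtract (-13/8)·k_3 from 39/4x_1 + 3/4x_2 - 45/4 → 3/4x_2 - 3/2
  leading term x_2: subtract (1)·k_4 from 3/4x_2 - 3/2 → 0
  remainder 0.

S(h_1,k_4): leading monomials are coprime, so the S-polynomial reduces to 0 (Buchberger's first criterion).
S(h_2,k_4): leading monomials are coprime, so the S-polynomial reduces to 0 (Buchberger's first criterion).
S(k_3,k_4): leading monomials are coprime, so the S-polynomial reduces to 0 (Buchberger's first criterion).
Every S-polynomial of the final basis reduces to 0, so we have a Gröbner basis.
Inter-reduce: drop elements whose leading term is divisible by another's, tail-reduce, and make monic.
Reduced Gröbner basis: {x_1 - 1, x_2 - 2}.

Same reduced basis, so the two generating sets span the same ideal.
The choice of monomial ordering does not affect the verdict — as long as both bases are computed under the same ordering, their equality decides ideal equality.

Yes, the ideals are equal.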